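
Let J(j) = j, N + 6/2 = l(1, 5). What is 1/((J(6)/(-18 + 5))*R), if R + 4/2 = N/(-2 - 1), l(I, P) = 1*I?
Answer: 13/8 ≈ 1.6250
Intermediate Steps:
l(I, P) = I
N = -2 (N = -3 + 1 = -2)
R = -4/3 (R = -2 - 2/(-2 - 1) = -2 - 2/(-3) = -2 - 2*(-⅓) = -2 + ⅔ = -4/3 ≈ -1.3333)
1/((J(6)/(-18 + 5))*R) = 1/((6/(-18 + 5))*(-4/3)) = 1/((6/(-13))*(-4/3)) = 1/((6*(-1/13))*(-4/3)) = 1/(-6/13*(-4/3)) = 1/(8/13) = 13/8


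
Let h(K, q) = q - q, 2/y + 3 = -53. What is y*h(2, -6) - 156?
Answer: -156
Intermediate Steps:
y = -1/28 (y = 2/(-3 - 53) = 2/(-56) = 2*(-1/56) = -1/28 ≈ -0.035714)
h(K, q) = 0
y*h(2, -6) - 156 = -1/28*0 - 156 = 0 - 156 = -156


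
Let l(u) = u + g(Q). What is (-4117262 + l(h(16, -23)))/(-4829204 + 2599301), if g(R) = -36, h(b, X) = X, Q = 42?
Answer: 316717/171531 ≈ 1.8464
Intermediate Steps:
l(u) = -36 + u (l(u) = u - 36 = -36 + u)
(-4117262 + l(h(16, -23)))/(-4829204 + 2599301) = (-4117262 + (-36 - 23))/(-4829204 + 2599301) = (-4117262 - 59)/(-2229903) = -4117321*(-1/2229903) = 316717/171531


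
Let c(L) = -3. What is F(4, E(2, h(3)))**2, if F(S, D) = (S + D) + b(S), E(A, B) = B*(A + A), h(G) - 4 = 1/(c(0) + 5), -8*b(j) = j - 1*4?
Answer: 484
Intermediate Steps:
b(j) = 1/2 - j/8 (b(j) = -(j - 1*4)/8 = -(j - 4)/8 = -(-4 + j)/8 = 1/2 - j/8)
h(G) = 9/2 (h(G) = 4 + 1/(-3 + 5) = 4 + 1/2 = 9/2)
E(A, B) = 2*A*B (E(A, B) = B*(2*A) = 2*A*B)
F(S, D) = 1/2 + D + 7*S/8 (F(S, D) = (S + D) + (1/2 - S/8) = (D + S) + (1/2 - S/8) = 1/2 + D + 7*S/8)
F(4, E(2, h(3)))**2 = (1/2 + 2*2*(9/2) + (7/8)*4)**2 = (1/2 + 18 + 7/2)**2 = 22**2 = 484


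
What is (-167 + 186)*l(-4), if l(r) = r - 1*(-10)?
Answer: 114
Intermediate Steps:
l(r) = 10 + r (l(r) = r + 10 = 10 + r)
(-167 + 186)*l(-4) = (-167 + 186)*(10 - 4) = 19*6 = 114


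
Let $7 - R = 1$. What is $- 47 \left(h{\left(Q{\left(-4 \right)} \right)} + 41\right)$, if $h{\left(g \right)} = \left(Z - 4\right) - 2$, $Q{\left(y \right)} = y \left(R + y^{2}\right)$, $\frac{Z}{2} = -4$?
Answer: $-1269$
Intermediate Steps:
$Z = -8$ ($Z = 2 \left(-4\right) = -8$)
$R = 6$ ($R = 7 - 1 = 6$)
$Q{\left(y \right)} = y \left(6 + y^{2}\right)$
$h{\left(g \right)} = -14$ ($h{\left(g \right)} = \left(-8 - 4\right) - 2 = -12 - 2 = -14$)
$- 47 \left(h{\left(Q{\left(-4 \right)} \right)} + 41\right) = - 47 \left(-14 + 41\right) = \left(-47\right) 27 = -1269$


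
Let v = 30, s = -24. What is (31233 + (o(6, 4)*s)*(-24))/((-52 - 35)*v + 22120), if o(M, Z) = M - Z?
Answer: 6477/3902 ≈ 1.6599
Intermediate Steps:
(31233 + (o(6, 4)*s)*(-24))/((-52 - 35)*v + 22120) = (31233 + ((6 - 1*4)*(-24))*(-24))/((-52 - 35)*30 + 22120) = (31233 + ((6 - 4)*(-24))*(-24))/(-87*30 + 22120) = (31233 + (2*(-24))*(-24))/(-2610 + 22120) = (31233 - 48*(-24))/19510 = (31233 + 1152)*(1/19510) = 32385*(1/19510) = 6477/3902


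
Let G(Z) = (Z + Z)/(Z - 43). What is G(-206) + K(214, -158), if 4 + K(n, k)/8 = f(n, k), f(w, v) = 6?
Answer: 4396/249 ≈ 17.655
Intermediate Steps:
G(Z) = 2*Z/(-43 + Z) (G(Z) = (2*Z)/(-43 + Z) = 2*Z/(-43 + Z))
K(n, k) = 16 (K(n, k) = -32 + 8*6 = -32 + 48 = 16)
G(-206) + K(214, -158) = 2*(-206)/(-43 - 206) + 16 = 2*(-206)/(-249) + 16 = 2*(-206)*(-1/249) + 16 = 412/249 + 16 = 4396/249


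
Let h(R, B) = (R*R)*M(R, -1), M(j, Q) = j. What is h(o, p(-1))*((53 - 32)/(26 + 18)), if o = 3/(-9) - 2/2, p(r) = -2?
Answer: -112/99 ≈ -1.1313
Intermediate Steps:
o = -4/3 (o = 3*(-1/9) - 2*1/2 = -1/3 - 1 = -4/3 ≈ -1.3333)
h(R, B) = R**3 (h(R, B) = (R*R)*R = R**2*R = R**3)
h(o, p(-1))*((53 - 32)/(26 + 18)) = (-4/3)**3*((53 - 32)/(26 + 18)) = -448/(9*44) = -64/27*21/44 = -112/99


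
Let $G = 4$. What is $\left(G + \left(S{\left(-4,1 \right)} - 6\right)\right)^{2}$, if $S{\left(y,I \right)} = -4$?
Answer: $36$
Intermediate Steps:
$\left(G + \left(S{\left(-4,1 \right)} - 6\right)\right)^{2} = \left(4 - 10\right)^{2} = \left(-6\right)^{2} = 36$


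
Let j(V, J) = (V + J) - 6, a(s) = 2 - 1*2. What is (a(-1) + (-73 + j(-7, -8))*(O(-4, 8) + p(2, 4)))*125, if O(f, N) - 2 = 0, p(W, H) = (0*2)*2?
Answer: -23500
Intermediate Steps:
a(s) = 0 (a(s) = 2 - 2 = 0)
p(W, H) = 0 (p(W, H) = 0*2 = 0)
O(f, N) = 2 (O(f, N) = 2 + 0 = 2)
j(V, J) = -6 + J + V (j(V, J) = (J + V) - 6 = -6 + J + V)
(a(-1) + (-73 + j(-7, -8))*(O(-4, 8) + p(2, 4)))*125 = (0 + (-73 + (-6 - 8 - 7))*(2 + 0))*125 = (0 + (-73 - 21)*2)*125 = (0 - 94*2)*125 = (0 - 188)*125 = -188*125 = -23500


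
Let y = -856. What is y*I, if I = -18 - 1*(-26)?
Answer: -6848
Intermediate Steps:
I = 8 (I = -18 + 26 = 8)
y*I = -856*8 = -6848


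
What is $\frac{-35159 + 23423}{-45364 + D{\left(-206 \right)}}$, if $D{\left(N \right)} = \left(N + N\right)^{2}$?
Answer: $- \frac{326}{3455} \approx -0.094356$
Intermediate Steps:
$D{\left(N \right)} = 4 N^{2}$ ($D{\left(N \right)} = \left(2 N\right)^{2} = 4 N^{2}$)
$\frac{-35159 + 23423}{-45364 + D{\left(-206 \right)}} = \frac{-35159 + 23423}{-45364 + 4 \left(-206\right)^{2}} = - \frac{11736}{-45364 + 4 \cdot 42436} = - \frac{11736}{-45364 + 169744} = - \frac{11736}{124380} = \left(-11736\right) \frac{1}{124380} = - \frac{326}{3455}$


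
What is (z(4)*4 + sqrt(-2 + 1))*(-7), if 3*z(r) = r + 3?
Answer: -196/3 - 7*I ≈ -65.333 - 7.0*I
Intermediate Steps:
z(r) = 1 + r/3 (z(r) = (r + 3)/3 = (3 + r)/3 = 1 + r/3)
(z(4)*4 + sqrt(-2 + 1))*(-7) = ((1 + (1/3)*4)*4 + sqrt(-2 + 1))*(-7) = ((1 + 4/3)*4 + sqrt(-1))*(-7) = ((7/3)*4 + I)*(-7) = (28/3 + I)*(-7) = -196/3 - 7*I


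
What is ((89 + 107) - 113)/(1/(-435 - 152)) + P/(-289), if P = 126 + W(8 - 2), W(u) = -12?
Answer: -14080483/289 ≈ -48721.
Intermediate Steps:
P = 114 (P = 126 - 12 = 114)
((89 + 107) - 113)/(1/(-435 - 152)) + P/(-289) = ((89 + 107) - 113)/(1/(-435 - 152)) + 114/(-289) = (196 - 113)/(1/(-587)) + 114*(-1/289) = 83/(-1/587) - 114/289 = 83*(-587) - 114/289 = -48721 - 114/289 = -14080483/289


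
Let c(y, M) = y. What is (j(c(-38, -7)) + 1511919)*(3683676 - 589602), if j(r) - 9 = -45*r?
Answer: 4683307981212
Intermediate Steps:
j(r) = 9 - 45*r
(j(c(-38, -7)) + 1511919)*(3683676 - 589602) = ((9 - 45*(-38)) + 1511919)*(3683676 - 589602) = ((9 + 1710) + 1511919)*3094074 = (1719 + 1511919)*3094074 = 1513638*3094074 = 4683307981212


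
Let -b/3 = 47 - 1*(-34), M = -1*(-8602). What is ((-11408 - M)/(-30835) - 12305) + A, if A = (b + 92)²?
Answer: 64732834/6167 ≈ 10497.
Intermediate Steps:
M = 8602
b = -243 (b = -3*(47 - 1*(-34)) = -3*(47 + 34) = -3*81 = -243)
A = 22801 (A = (-243 + 92)² = (-151)² = 22801)
((-11408 - M)/(-30835) - 12305) + A = ((-11408 - 1*8602)/(-30835) - 12305) + 22801 = ((-11408 - 8602)*(-1/30835) - 12305) + 22801 = (-20010*(-1/30835) - 12305) + 22801 = (4002/6167 - 12305) + 22801 = -75880933/6167 + 22801 = 64732834/6167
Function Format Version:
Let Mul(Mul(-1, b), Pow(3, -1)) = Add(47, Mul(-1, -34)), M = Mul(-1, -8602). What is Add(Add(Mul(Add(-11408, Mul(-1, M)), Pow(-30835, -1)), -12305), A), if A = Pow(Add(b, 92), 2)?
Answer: Rational(64732834, 6167) ≈ 10497.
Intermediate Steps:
M = 8602
b = -243 (b = Mul(-3, Add(47, Mul(-1, -34))) = Mul(-3, Add(47, 34)) = Mul(-3, 81) = -243)
A = 22801 (A = Pow(Add(-243, 92), 2) = Pow(-151, 2) = 22801)
Add(Add(Mul(Add(-11408, Mul(-1, M)), Pow(-30835, -1)), -12305), A) = Add(Add(Mul(Add(-11408, Mul(-1, 8602)), Pow(-30835, -1)), -12305), 22801) = Add(Add(Mul(Add(-11408, -8602), Rational(-1, 30835)), -12305), 22801) = Add(Add(Mul(-20010, Rational(-1, 30835)), -12305), 22801) = Add(Add(Rational(4002, 6167), -12305), 22801) = Add(Rational(-75880933, 6167), 22801) = Rational(64732834, 6167)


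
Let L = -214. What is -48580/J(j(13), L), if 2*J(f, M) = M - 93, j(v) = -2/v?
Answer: 97160/307 ≈ 316.48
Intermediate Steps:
J(f, M) = -93/2 + M/2 (J(f, M) = (M - 93)/2 = (-93 + M)/2 = -93/2 + M/2)
-48580/J(j(13), L) = -48580/(-93/2 + (1/2)*(-214)) = -48580/(-93/2 - 107) = -48580/(-307/2) = -48580*(-2/307) = 97160/307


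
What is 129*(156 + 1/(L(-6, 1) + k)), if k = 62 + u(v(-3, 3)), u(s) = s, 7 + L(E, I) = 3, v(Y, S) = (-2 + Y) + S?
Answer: 1127073/56 ≈ 20126.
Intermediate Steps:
v(Y, S) = -2 + S + Y
L(E, I) = -4 (L(E, I) = -7 + 3 = -4)
k = 60 (k = 62 + (-2 + 3 - 3) = 62 - 2 = 60)
129*(156 + 1/(L(-6, 1) + k)) = 129*(156 + 1/(-4 + 60)) = 129*(156 + 1/56) = 129*(8737/56) = 1127073/56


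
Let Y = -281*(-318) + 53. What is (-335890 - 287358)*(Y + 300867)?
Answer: -243239982944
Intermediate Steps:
Y = 89411 (Y = 89358 + 53 = 89411)
(-335890 - 287358)*(Y + 300867) = (-335890 - 287358)*(89411 + 300867) = -623248*390278 = -243239982944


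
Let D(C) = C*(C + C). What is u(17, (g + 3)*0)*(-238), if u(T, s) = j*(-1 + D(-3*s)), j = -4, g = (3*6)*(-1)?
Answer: -952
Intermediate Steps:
D(C) = 2*C² (D(C) = C*(2*C) = 2*C²)
g = -18 (g = 18*(-1) = -18)
u(T, s) = 4 - 72*s² (u(T, s) = -4*(-1 + 2*(-3*s)²) = -4*(-1 + 2*(9*s²)) = -4*(-1 + 18*s²) = 4 - 72*s²)
u(17, (g + 3)*0)*(-238) = (4 - 72*((-18 + 3)*0)²)*(-238) = (4 - 72*(-15*0)²)*(-238) = (4 - 72*0²)*(-238) = (4 - 72*0)*(-238) = (4 + 0)*(-238) = 4*(-238) = -952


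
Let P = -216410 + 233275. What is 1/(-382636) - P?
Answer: -6453156141/382636 ≈ -16865.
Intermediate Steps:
P = 16865
1/(-382636) - P = 1/(-382636) - 1*16865 = -1/382636 - 16865 = -6453156141/382636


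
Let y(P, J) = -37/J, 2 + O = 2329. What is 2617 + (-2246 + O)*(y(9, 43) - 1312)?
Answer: -4460162/43 ≈ -1.0372e+5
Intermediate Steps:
O = 2327 (O = -2 + 2329 = 2327)
2617 + (-2246 + O)*(y(9, 43) - 1312) = 2617 + (-2246 + 2327)*(-37/43 - 1312) = 2617 + 81*(-37*1/43 - 1312) = 2617 + 81*(-37/43 - 1312) = 2617 + 81*(-56453/43) = 2617 - 4572693/43 = -4460162/43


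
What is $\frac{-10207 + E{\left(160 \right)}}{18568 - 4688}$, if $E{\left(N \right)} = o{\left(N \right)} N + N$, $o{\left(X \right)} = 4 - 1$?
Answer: $- \frac{9567}{13880} \approx -0.68927$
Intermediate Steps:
$o{\left(X \right)} = 3$ ($o{\left(X \right)} = 4 - 1 = 3$)
$E{\left(N \right)} = 4 N$ ($E{\left(N \right)} = 3 N + N = 4 N$)
$\frac{-10207 + E{\left(160 \right)}}{18568 - 4688} = \frac{-10207 + 4 \cdot 160}{18568 - 4688} = \frac{-10207 + 640}{13880} = \left(-9567\right) \frac{1}{13880} = - \frac{9567}{13880}$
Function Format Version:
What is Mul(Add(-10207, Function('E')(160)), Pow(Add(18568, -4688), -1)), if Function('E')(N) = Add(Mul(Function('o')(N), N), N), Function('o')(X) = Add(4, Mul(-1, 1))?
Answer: Rational(-9567, 13880) ≈ -0.68927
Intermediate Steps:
Function('o')(X) = 3 (Function('o')(X) = Add(4, -1) = 3)
Function('E')(N) = Mul(4, N) (Function('E')(N) = Add(Mul(3, N), N) = Mul(4, N))
Mul(Add(-10207, Function('E')(160)), Pow(Add(18568, -4688), -1)) = Mul(Add(-10207, Mul(4, 160)), Pow(Add(18568, -4688), -1)) = Mul(Add(-10207, 640), Pow(13880, -1)) = Mul(-9567, Rational(1, 13880)) = Rational(-9567, 13880)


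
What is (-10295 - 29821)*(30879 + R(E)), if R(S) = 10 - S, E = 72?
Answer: -1236254772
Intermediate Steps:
(-10295 - 29821)*(30879 + R(E)) = (-10295 - 29821)*(30879 + (10 - 1*72)) = -40116*(30879 + (10 - 72)) = -40116*(30879 - 62) = -40116*30817 = -1236254772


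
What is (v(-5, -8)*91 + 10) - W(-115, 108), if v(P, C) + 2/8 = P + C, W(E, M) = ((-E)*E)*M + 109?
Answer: 5707981/4 ≈ 1.4270e+6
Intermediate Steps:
W(E, M) = 109 - M*E² (W(E, M) = (-E²)*M + 109 = -M*E² + 109 = 109 - M*E²)
v(P, C) = -¼ + C + P (v(P, C) = -¼ + (P + C) = -¼ + (C + P) = -¼ + C + P)
(v(-5, -8)*91 + 10) - W(-115, 108) = ((-¼ - 8 - 5)*91 + 10) - (109 - 1*108*(-115)²) = (-53/4*91 + 10) - (109 - 1*108*13225) = (-4823/4 + 10) - (109 - 1428300) = -4783/4 - 1*(-1428191) = -4783/4 + 1428191 = 5707981/4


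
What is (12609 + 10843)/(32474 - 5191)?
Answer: 23452/27283 ≈ 0.85958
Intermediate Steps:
(12609 + 10843)/(32474 - 5191) = 23452/27283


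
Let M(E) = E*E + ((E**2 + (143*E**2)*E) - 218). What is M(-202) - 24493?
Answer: -1178607447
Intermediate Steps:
M(E) = -218 + 2*E**2 + 143*E**3 (M(E) = E**2 + ((E**2 + 143*E**3) - 218) = E**2 + (-218 + E**2 + 143*E**3) = -218 + 2*E**2 + 143*E**3)
M(-202) - 24493 = (-218 + 2*(-202)**2 + 143*(-202)**3) - 24493 = (-218 + 2*40804 + 143*(-8242408)) - 24493 = (-218 + 81608 - 1178664344) - 24493 = -1178582954 - 24493 = -1178607447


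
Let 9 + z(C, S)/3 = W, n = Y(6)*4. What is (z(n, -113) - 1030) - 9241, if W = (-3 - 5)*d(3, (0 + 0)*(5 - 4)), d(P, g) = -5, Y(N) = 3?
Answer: -10178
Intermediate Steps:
n = 12 (n = 3*4 = 12)
W = 40 (W = (-3 - 5)*(-5) = -8*(-5) = 40)
z(C, S) = 93 (z(C, S) = -27 + 3*40 = -27 + 120 = 93)
(z(n, -113) - 1030) - 9241 = (93 - 1030) - 9241 = -937 - 9241 = -10178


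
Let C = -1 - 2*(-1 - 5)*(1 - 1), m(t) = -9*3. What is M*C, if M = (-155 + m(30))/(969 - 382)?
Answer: 182/587 ≈ 0.31005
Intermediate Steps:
m(t) = -27
M = -182/587 (M = (-155 - 27)/(969 - 382) = -182/587 ≈ -0.31005)
C = -1 (C = -1 - (-12)*0 = -1 - 2*0 = -1 + 0 = -1)
M*C = -182/587*(-1) = 182/587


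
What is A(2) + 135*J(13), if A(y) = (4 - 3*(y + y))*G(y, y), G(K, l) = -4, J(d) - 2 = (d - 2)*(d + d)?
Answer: 38912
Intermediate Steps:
J(d) = 2 + 2*d*(-2 + d) (J(d) = 2 + (d - 2)*(d + d) = 2 + (-2 + d)*(2*d) = 2 + 2*d*(-2 + d))
A(y) = -16 + 24*y (A(y) = (4 - 3*(y + y))*(-4) = (4 - 6*y)*(-4) = -16 + 24*y)
A(2) + 135*J(13) = (-16 + 24*2) + 135*(2 - 4*13 + 2*13**2) = (-16 + 48) + 135*(2 - 52 + 2*169) = 32 + 135*(2 - 52 + 338) = 32 + 135*288 = 32 + 38880 = 38912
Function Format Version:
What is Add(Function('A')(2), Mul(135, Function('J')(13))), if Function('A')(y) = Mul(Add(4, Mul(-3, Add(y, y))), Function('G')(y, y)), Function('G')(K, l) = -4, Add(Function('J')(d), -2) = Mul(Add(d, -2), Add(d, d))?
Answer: 38912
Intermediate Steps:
Function('J')(d) = Add(2, Mul(2, d, Add(-2, d))) (Function('J')(d) = Add(2, Mul(Add(d, -2), Add(d, d))) = Add(2, Mul(Add(-2, d), Mul(2, d))) = Add(2, Mul(2, d, Add(-2, d))))
Function('A')(y) = Add(-16, Mul(24, y)) (Function('A')(y) = Mul(Add(4, Mul(-3, Add(y, y))), -4) = Mul(Add(4, Mul(-3, Mul(2, y))), -4) = Mul(Add(4, Mul(-6, y)), -4) = Add(-16, Mul(24, y)))
Add(Function('A')(2), Mul(135, Function('J')(13))) = Add(Add(-16, Mul(24, 2)), Mul(135, Add(2, Mul(-4, 13), Mul(2, Pow(13, 2))))) = Add(Add(-16, 48), Mul(135, Add(2, -52, Mul(2, 169)))) = Add(32, Mul(135, Add(2, -52, 338))) = Add(32, Mul(135, 288)) = Add(32, 38880) = 38912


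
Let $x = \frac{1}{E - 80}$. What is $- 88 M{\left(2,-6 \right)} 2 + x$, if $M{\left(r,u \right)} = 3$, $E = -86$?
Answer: $- \frac{87649}{166} \approx -528.01$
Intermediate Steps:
$x = - \frac{1}{166}$ ($x = \frac{1}{-86 - 80} = \frac{1}{-166} = - \frac{1}{166} \approx -0.0060241$)
$- 88 M{\left(2,-6 \right)} 2 + x = - 88 \cdot 3 \cdot 2 - \frac{1}{166} = \left(-88\right) 6 - \frac{1}{166} = -528 - \frac{1}{166} = - \frac{87649}{166}$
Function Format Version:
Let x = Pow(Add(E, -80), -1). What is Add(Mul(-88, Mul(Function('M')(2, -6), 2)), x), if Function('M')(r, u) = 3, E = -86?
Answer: Rational(-87649, 166) ≈ -528.01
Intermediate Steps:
x = Rational(-1, 166) (x = Pow(Add(-86, -80), -1) = Pow(-166, -1) = Rational(-1, 166) ≈ -0.0060241)
Add(Mul(-88, Mul(Function('M')(2, -6), 2)), x) = Add(Mul(-88, Mul(3, 2)), Rational(-1, 166)) = Add(Mul(-88, 6), Rational(-1, 166)) = Add(-528, Rational(-1, 166)) = Rational(-87649, 166)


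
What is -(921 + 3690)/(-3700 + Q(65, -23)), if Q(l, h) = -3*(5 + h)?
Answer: 4611/3646 ≈ 1.2647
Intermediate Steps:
Q(l, h) = -15 - 3*h
-(921 + 3690)/(-3700 + Q(65, -23)) = -(921 + 3690)/(-3700 + (-15 - 3*(-23))) = -4611/(-3700 + (-15 + 69)) = -4611/(-3700 + 54) = -4611/(-3646) = -4611*(-1)/3646 = -1*(-4611/3646) = 4611/3646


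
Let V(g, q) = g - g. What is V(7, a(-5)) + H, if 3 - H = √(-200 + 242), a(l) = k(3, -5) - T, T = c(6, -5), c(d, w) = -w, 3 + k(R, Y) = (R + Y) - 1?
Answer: 3 - √42 ≈ -3.4807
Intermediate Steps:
k(R, Y) = -4 + R + Y (k(R, Y) = -3 + ((R + Y) - 1) = -3 + (-1 + R + Y) = -4 + R + Y)
T = 5 (T = -1*(-5) = 5)
a(l) = -11 (a(l) = (-4 + 3 - 5) - 1*5 = -6 - 5 = -11)
V(g, q) = 0
H = 3 - √42 (H = 3 - √(-200 + 242) = 3 - √42 ≈ -3.4807)
V(7, a(-5)) + H = 0 + (3 - √42) = 3 - √42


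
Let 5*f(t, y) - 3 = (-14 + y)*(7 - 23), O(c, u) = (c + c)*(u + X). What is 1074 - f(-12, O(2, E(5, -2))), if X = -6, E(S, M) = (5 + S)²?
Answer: 11159/5 ≈ 2231.8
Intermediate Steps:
O(c, u) = 2*c*(-6 + u) (O(c, u) = (c + c)*(u - 6) = (2*c)*(-6 + u) = 2*c*(-6 + u))
f(t, y) = 227/5 - 16*y/5 (f(t, y) = ⅗ + ((-14 + y)*(7 - 23))/5 = ⅗ + ((-14 + y)*(-16))/5 = ⅗ + (224 - 16*y)/5 = ⅗ + (224/5 - 16*y/5) = 227/5 - 16*y/5)
1074 - f(-12, O(2, E(5, -2))) = 1074 - (227/5 - 32*2*(-6 + (5 + 5)²)/5) = 1074 - (227/5 - 32*2*(-6 + 10²)/5) = 1074 - (227/5 - 32*2*(-6 + 100)/5) = 1074 - (227/5 - 32*2*94/5) = 1074 - (227/5 - 16/5*376) = 1074 - (227/5 - 6016/5) = 1074 - 1*(-5789/5) = 1074 + 5789/5 = 11159/5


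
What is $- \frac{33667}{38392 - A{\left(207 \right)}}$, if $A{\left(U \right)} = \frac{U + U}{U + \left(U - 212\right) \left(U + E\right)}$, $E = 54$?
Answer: $- \frac{2053687}{2341935} \approx -0.87692$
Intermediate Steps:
$A{\left(U \right)} = \frac{2 U}{U + \left(-212 + U\right) \left(54 + U\right)}$ ($A{\left(U \right)} = \frac{U + U}{U + \left(U - 212\right) \left(U + 54\right)} = \frac{2 U}{U + \left(-212 + U\right) \left(54 + U\right)}$)
$- \frac{33667}{38392 - A{\left(207 \right)}} = - \frac{33667}{38392 - 2 \cdot 207 \frac{1}{-11448 + 207^{2} - 32499}} = - \frac{33667}{38392 - 2 \cdot 207 \frac{1}{-11448 + 42849 - 32499}} = - \frac{33667}{38392 - 2 \cdot 207 \frac{1}{-1098}} = - \frac{33667}{38392 - 2 \cdot 207 \left(- \frac{1}{1098}\right)} = - \frac{33667}{38392 - - \frac{23}{61}} = - \frac{33667}{38392 + \frac{23}{61}} = - \frac{33667}{\frac{2341935}{61}} = \left(-33667\right) \frac{61}{2341935} = - \frac{2053687}{2341935}$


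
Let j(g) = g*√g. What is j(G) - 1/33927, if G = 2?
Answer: -1/33927 + 2*√2 ≈ 2.8284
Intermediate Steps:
j(g) = g^(3/2)
j(G) - 1/33927 = 2^(3/2) - 1/33927 = 2*√2 - 1*1/33927 = 2*√2 - 1/33927 = -1/33927 + 2*√2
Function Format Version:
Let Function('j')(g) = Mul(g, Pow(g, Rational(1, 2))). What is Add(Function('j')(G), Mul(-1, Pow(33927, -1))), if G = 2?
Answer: Add(Rational(-1, 33927), Mul(2, Pow(2, Rational(1, 2)))) ≈ 2.8284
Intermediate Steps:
Function('j')(g) = Pow(g, Rational(3, 2))
Add(Function('j')(G), Mul(-1, Pow(33927, -1))) = Add(Pow(2, Rational(3, 2)), Mul(-1, Pow(33927, -1))) = Add(Mul(2, Pow(2, Rational(1, 2))), Mul(-1, Rational(1, 33927))) = Add(Mul(2, Pow(2, Rational(1, 2))), Rational(-1, 33927)) = Add(Rational(-1, 33927), Mul(2, Pow(2, Rational(1, 2))))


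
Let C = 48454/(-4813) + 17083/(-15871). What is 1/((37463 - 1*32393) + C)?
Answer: 76387123/386431479697 ≈ 0.00019767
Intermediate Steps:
C = -851233913/76387123 (C = 48454*(-1/4813) + 17083*(-1/15871) = -48454/4813 - 17083/15871 = -851233913/76387123 ≈ -11.144)
1/((37463 - 1*32393) + C) = 1/((37463 - 1*32393) - 851233913/76387123) = 1/((37463 - 32393) - 851233913/76387123) = 1/(5070 - 851233913/76387123) = 1/(386431479697/76387123) = 76387123/386431479697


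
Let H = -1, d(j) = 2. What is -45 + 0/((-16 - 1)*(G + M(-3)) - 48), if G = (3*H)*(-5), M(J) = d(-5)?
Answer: -45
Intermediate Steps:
M(J) = 2
G = 15 (G = (3*(-1))*(-5) = -3*(-5) = 15)
-45 + 0/((-16 - 1)*(G + M(-3)) - 48) = -45 + 0/((-16 - 1)*(15 + 2) - 48) = -45 + 0/(-17*17 - 48) = -45 + 0/(-289 - 48) = -45 + 0/(-337) = -45 + 0*(-1/337) = -45 + 0 = -45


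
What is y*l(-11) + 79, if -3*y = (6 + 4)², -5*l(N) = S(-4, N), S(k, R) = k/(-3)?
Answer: 791/9 ≈ 87.889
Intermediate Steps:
S(k, R) = -k/3 (S(k, R) = k*(-⅓) = -k/3)
l(N) = -4/15 (l(N) = -(-1)*(-4)/15 = -⅕*4/3 = -4/15)
y = -100/3 (y = -(6 + 4)²/3 = -⅓*10² = -⅓*100 = -100/3 ≈ -33.333)
y*l(-11) + 79 = -100/3*(-4/15) + 79 = 80/9 + 79 = 791/9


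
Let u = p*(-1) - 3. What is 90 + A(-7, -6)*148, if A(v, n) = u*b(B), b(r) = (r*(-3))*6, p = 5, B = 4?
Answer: 85338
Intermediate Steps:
b(r) = -18*r (b(r) = -3*r*6 = -18*r)
u = -8 (u = 5*(-1) - 3 = -5 - 3 = -8)
A(v, n) = 576 (A(v, n) = -(-144)*4 = -8*(-72) = 576)
90 + A(-7, -6)*148 = 90 + 576*148 = 90 + 85248 = 85338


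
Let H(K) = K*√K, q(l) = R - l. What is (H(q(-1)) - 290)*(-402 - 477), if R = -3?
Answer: 254910 + 1758*I*√2 ≈ 2.5491e+5 + 2486.2*I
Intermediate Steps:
q(l) = -3 - l
H(K) = K^(3/2)
(H(q(-1)) - 290)*(-402 - 477) = ((-3 - 1*(-1))^(3/2) - 290)*(-402 - 477) = ((-3 + 1)^(3/2) - 290)*(-879) = ((-2)^(3/2) - 290)*(-879) = (-2*I*√2 - 290)*(-879) = (-290 - 2*I*√2)*(-879) = 254910 + 1758*I*√2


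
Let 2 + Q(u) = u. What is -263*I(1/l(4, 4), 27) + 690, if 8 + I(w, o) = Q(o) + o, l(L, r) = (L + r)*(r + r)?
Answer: -10882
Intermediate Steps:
l(L, r) = 2*r*(L + r) (l(L, r) = (L + r)*(2*r) = 2*r*(L + r))
Q(u) = -2 + u
I(w, o) = -10 + 2*o (I(w, o) = -8 + ((-2 + o) + o) = -8 + (-2 + 2*o) = -10 + 2*o)
-263*I(1/l(4, 4), 27) + 690 = -263*(-10 + 2*27) + 690 = -263*(-10 + 54) + 690 = -263*44 + 690 = -11572 + 690 = -10882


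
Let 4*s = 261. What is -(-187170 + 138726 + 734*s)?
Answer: 1101/2 ≈ 550.50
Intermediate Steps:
s = 261/4 (s = (¼)*261 = 261/4 ≈ 65.250)
-(-187170 + 138726 + 734*s) = -(-278553/2 + 138726) = -734/(1/(261/4 + (-255 + 189))) = -734/(1/(261/4 - 66)) = -734/(1/(-¾)) = -734/(-4/3) = -734*(-¾) = 1101/2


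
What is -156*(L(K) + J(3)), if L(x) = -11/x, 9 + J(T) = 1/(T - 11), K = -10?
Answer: 12519/10 ≈ 1251.9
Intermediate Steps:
J(T) = -9 + 1/(-11 + T) (J(T) = -9 + 1/(T - 11) = -9 + 1/(-11 + T))
-156*(L(K) + J(3)) = -156*(-11/(-10) + (100 - 9*3)/(-11 + 3)) = -156*(-11*(-⅒) + (100 - 27)/(-8)) = -156*(11/10 - ⅛*73) = -156*(11/10 - 73/8) = -156*(-321/40) = 12519/10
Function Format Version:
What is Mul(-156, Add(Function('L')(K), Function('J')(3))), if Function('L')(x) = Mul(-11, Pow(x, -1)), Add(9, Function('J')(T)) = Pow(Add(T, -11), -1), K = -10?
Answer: Rational(12519, 10) ≈ 1251.9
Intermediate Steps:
Function('J')(T) = Add(-9, Pow(Add(-11, T), -1)) (Function('J')(T) = Add(-9, Pow(Add(T, -11), -1)) = Add(-9, Pow(Add(-11, T), -1)))
Mul(-156, Add(Function('L')(K), Function('J')(3))) = Mul(-156, Add(Mul(-11, Pow(-10, -1)), Mul(Pow(Add(-11, 3), -1), Add(100, Mul(-9, 3))))) = Mul(-156, Add(Mul(-11, Rational(-1, 10)), Mul(Pow(-8, -1), Add(100, -27)))) = Mul(-156, Add(Rational(11, 10), Mul(Rational(-1, 8), 73))) = Mul(-156, Add(Rational(11, 10), Rational(-73, 8))) = Mul(-156, Rational(-321, 40)) = Rational(12519, 10)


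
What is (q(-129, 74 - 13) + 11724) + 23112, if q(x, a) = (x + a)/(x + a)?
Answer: 34837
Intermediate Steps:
q(x, a) = 1 (q(x, a) = (a + x)/(a + x) = 1)
(q(-129, 74 - 13) + 11724) + 23112 = (1 + 11724) + 23112 = 11725 + 23112 = 34837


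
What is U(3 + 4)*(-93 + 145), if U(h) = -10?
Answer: -520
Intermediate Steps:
U(3 + 4)*(-93 + 145) = -10*(-93 + 145) = -10*52 = -520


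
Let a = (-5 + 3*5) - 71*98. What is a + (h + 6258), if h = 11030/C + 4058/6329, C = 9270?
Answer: -4037475617/5866983 ≈ -688.17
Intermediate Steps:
h = 10742653/5866983 (h = 11030/9270 + 4058/6329 = 11030*(1/9270) + 4058*(1/6329) = 1103/927 + 4058/6329 = 10742653/5866983 ≈ 1.8310)
a = -6948 (a = (-5 + 15) - 6958 = 10 - 6958 = -6948)
a + (h + 6258) = -6948 + (10742653/5866983 + 6258) = -6948 + 36726322267/5866983 = -4037475617/5866983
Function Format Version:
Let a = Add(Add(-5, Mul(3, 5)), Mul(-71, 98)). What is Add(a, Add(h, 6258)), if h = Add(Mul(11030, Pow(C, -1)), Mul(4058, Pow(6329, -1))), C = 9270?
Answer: Rational(-4037475617, 5866983) ≈ -688.17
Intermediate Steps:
h = Rational(10742653, 5866983) (h = Add(Mul(11030, Pow(9270, -1)), Mul(4058, Pow(6329, -1))) = Add(Mul(11030, Rational(1, 9270)), Mul(4058, Rational(1, 6329))) = Add(Rational(1103, 927), Rational(4058, 6329)) = Rational(10742653, 5866983) ≈ 1.8310)
a = -6948 (a = Add(Add(-5, 15), -6958) = Add(10, -6958) = -6948)
Add(a, Add(h, 6258)) = Add(-6948, Add(Rational(10742653, 5866983), 6258)) = Add(-6948, Rational(36726322267, 5866983)) = Rational(-4037475617, 5866983)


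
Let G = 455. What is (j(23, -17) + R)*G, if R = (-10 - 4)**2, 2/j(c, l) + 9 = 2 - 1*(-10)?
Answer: 268450/3 ≈ 89483.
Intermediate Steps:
j(c, l) = 2/3 (j(c, l) = 2/(-9 + (2 - 1*(-10))) = 2/(-9 + (2 + 10)) = 2/(-9 + 12) = 2/3)
R = 196 (R = (-14)**2 = 196)
(j(23, -17) + R)*G = (2/3 + 196)*455 = (590/3)*455 = 268450/3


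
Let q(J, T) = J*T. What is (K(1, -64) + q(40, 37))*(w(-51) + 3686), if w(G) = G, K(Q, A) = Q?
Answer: 5383435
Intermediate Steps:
(K(1, -64) + q(40, 37))*(w(-51) + 3686) = (1 + 40*37)*(-51 + 3686) = (1 + 1480)*3635 = 1481*3635 = 5383435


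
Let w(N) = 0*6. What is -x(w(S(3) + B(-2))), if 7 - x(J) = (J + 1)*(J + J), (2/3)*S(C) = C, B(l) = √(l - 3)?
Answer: -7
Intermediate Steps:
B(l) = √(-3 + l)
S(C) = 3*C/2
w(N) = 0
x(J) = 7 - 2*J*(1 + J) (x(J) = 7 - (J + 1)*(J + J) = 7 - (1 + J)*2*J = 7 - 2*J*(1 + J))
-x(w(S(3) + B(-2))) = -(7 - 2*0 - 2*0²) = -(7 + 0 - 2*0) = -(7 + 0 + 0) = -1*7 = -7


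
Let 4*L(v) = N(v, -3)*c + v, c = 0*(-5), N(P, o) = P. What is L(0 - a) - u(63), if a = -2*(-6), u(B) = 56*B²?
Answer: -222267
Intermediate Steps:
a = 12
c = 0
L(v) = v/4 (L(v) = (v*0 + v)/4 = (0 + v)/4 = v/4)
L(0 - a) - u(63) = (0 - 1*12)/4 - 56*63² = (0 - 12)/4 - 56*3969 = (¼)*(-12) - 1*222264 = -3 - 222264 = -222267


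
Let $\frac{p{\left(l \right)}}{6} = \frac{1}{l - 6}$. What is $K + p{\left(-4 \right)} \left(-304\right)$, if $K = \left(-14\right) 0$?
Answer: $\frac{912}{5} \approx 182.4$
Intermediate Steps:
$p{\left(l \right)} = \frac{6}{-6 + l}$ ($p{\left(l \right)} = \frac{6}{l - 6} = \frac{6}{-6 + l}$)
$K = 0$
$K + p{\left(-4 \right)} \left(-304\right) = 0 + \frac{6}{-6 - 4} \left(-304\right) = 0 + \frac{6}{-10} \left(-304\right) = 0 + 6 \left(- \frac{1}{10}\right) \left(-304\right) = 0 - - \frac{912}{5} = 0 + \frac{912}{5} = \frac{912}{5}$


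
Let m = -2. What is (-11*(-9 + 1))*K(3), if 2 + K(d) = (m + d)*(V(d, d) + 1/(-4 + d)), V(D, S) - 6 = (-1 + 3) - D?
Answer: 176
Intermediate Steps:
V(D, S) = 8 - D (V(D, S) = 6 + ((-1 + 3) - D) = 6 + (2 - D) = 8 - D)
K(d) = -2 + (-2 + d)*(8 + 1/(-4 + d) - d) (K(d) = -2 + (-2 + d)*((8 - d) + 1/(-4 + d)) = -2 + (-2 + d)*(8 + 1/(-4 + d) - d))
(-11*(-9 + 1))*K(3) = (-11*(-9 + 1))*((70 - 1*3³ - 57*3 + 14*3²)/(-4 + 3)) = (-11*(-8))*((70 - 1*27 - 171 + 14*9)/(-1)) = 88*(-(70 - 27 - 171 + 126)) = 88*(-1*(-2)) = 88*2 = 176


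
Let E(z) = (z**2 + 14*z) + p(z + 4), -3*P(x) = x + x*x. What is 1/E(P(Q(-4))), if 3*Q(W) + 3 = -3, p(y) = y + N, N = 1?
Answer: -9/41 ≈ -0.21951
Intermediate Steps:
p(y) = 1 + y (p(y) = y + 1 = 1 + y)
Q(W) = -2 (Q(W) = -1 + (1/3)*(-3) = -1 - 1 = -2)
P(x) = -x/3 - x**2/3 (P(x) = -(x + x*x)/3 = -(x + x**2)/3 = -x/3 - x**2/3)
E(z) = 5 + z**2 + 15*z (E(z) = (z**2 + 14*z) + (1 + (z + 4)) = (z**2 + 14*z) + (1 + (4 + z)) = (z**2 + 14*z) + (5 + z) = 5 + z**2 + 15*z)
1/E(P(Q(-4))) = 1/(5 + (-1/3*(-2)*(1 - 2))**2 + 15*(-1/3*(-2)*(1 - 2))) = 1/(5 + (-1/3*(-2)*(-1))**2 + 15*(-1/3*(-2)*(-1))) = 1/(5 + (-2/3)**2 + 15*(-2/3)) = 1/(5 + 4/9 - 10) = 1/(-41/9) = -9/41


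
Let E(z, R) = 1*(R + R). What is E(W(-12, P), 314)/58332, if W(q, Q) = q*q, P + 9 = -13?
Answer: 157/14583 ≈ 0.010766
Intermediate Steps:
P = -22 (P = -9 - 13 = -22)
W(q, Q) = q²
E(z, R) = 2*R (E(z, R) = 1*(2*R) = 2*R)
E(W(-12, P), 314)/58332 = (2*314)/58332 = 628*(1/58332) = 157/14583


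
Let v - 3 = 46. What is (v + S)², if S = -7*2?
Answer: 1225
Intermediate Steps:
v = 49 (v = 3 + 46 = 49)
S = -14
(v + S)² = (49 - 14)² = 35² = 1225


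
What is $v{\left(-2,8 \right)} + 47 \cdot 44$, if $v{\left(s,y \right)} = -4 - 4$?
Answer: $2060$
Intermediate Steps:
$v{\left(s,y \right)} = -8$
$v{\left(-2,8 \right)} + 47 \cdot 44 = -8 + 47 \cdot 44 = -8 + 2068 = 2060$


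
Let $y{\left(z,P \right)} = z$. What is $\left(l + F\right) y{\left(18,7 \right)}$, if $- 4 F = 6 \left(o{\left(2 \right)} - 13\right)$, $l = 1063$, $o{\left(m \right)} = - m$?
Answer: $19539$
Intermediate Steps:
$F = \frac{45}{2}$ ($F = - \frac{6 \left(\left(-1\right) 2 - 13\right)}{4} = - \frac{6 \left(-2 - 13\right)}{4} = - \frac{6 \left(-15\right)}{4} = \left(- \frac{1}{4}\right) \left(-90\right) = \frac{45}{2} \approx 22.5$)
$\left(l + F\right) y{\left(18,7 \right)} = \left(1063 + \frac{45}{2}\right) 18 = \frac{2171}{2} \cdot 18 = 19539$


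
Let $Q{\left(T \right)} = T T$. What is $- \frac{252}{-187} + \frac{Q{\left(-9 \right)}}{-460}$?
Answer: $\frac{100773}{86020} \approx 1.1715$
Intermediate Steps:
$Q{\left(T \right)} = T^{2}$
$- \frac{252}{-187} + \frac{Q{\left(-9 \right)}}{-460} = - \frac{252}{-187} + \frac{\left(-9\right)^{2}}{-460} = \left(-252\right) \left(- \frac{1}{187}\right) + 81 \left(- \frac{1}{460}\right) = \frac{252}{187} - \frac{81}{460} = \frac{100773}{86020}$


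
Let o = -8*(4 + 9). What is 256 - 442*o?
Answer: 46224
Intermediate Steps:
o = -104 (o = -8*13 = -104)
256 - 442*o = 256 - 442*(-104) = 256 + 45968 = 46224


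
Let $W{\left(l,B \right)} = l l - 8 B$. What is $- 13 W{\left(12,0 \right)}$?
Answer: $-1872$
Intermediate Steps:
$W{\left(l,B \right)} = l^{2} - 8 B$
$- 13 W{\left(12,0 \right)} = - 13 \left(12^{2} - 0\right) = - 13 \left(144 + 0\right) = \left(-13\right) 144 = -1872$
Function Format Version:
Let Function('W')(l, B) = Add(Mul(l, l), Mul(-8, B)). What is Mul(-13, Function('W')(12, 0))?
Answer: -1872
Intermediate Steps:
Function('W')(l, B) = Add(Pow(l, 2), Mul(-8, B))
Mul(-13, Function('W')(12, 0)) = Mul(-13, Add(Pow(12, 2), Mul(-8, 0))) = Mul(-13, Add(144, 0)) = Mul(-13, 144) = -1872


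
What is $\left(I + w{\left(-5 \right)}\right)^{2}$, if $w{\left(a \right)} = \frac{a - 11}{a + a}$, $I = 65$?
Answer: $\frac{110889}{25} \approx 4435.6$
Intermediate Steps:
$w{\left(a \right)} = \frac{-11 + a}{2 a}$
$\left(I + w{\left(-5 \right)}\right)^{2} = \left(65 + \frac{-11 - 5}{2 \left(-5\right)}\right)^{2} = \left(65 + \frac{1}{2} \left(- \frac{1}{5}\right) \left(-16\right)\right)^{2} = \left(65 + \frac{8}{5}\right)^{2} = \left(\frac{333}{5}\right)^{2} = \frac{110889}{25}$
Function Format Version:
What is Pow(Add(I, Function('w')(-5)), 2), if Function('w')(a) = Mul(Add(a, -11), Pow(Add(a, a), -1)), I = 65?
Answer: Rational(110889, 25) ≈ 4435.6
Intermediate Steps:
Function('w')(a) = Mul(Rational(1, 2), Pow(a, -1), Add(-11, a)) (Function('w')(a) = Mul(Add(-11, a), Pow(Mul(2, a), -1)) = Mul(Add(-11, a), Mul(Rational(1, 2), Pow(a, -1))) = Mul(Rational(1, 2), Pow(a, -1), Add(-11, a)))
Pow(Add(I, Function('w')(-5)), 2) = Pow(Add(65, Mul(Rational(1, 2), Pow(-5, -1), Add(-11, -5))), 2) = Pow(Add(65, Mul(Rational(1, 2), Rational(-1, 5), -16)), 2) = Pow(Add(65, Rational(8, 5)), 2) = Pow(Rational(333, 5), 2) = Rational(110889, 25)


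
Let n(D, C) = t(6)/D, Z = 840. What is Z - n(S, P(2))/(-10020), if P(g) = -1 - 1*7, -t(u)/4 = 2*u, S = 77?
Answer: 54007796/64295 ≈ 840.00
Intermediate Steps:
t(u) = -8*u
P(g) = -8 (P(g) = -1 - 7 = -8)
n(D, C) = -48/D (n(D, C) = (-8*6)/D = -48/D)
Z - n(S, P(2))/(-10020) = 840 - (-48/77)/(-10020) = 840 - (-48*1/77)*(-1)/10020 = 840 - (-48)*(-1)/(77*10020) = 840 - 1*4/64295 = 840 - 4/64295 = 54007796/64295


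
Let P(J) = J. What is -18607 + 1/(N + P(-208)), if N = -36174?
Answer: -676959875/36382 ≈ -18607.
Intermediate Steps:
-18607 + 1/(N + P(-208)) = -18607 + 1/(-36174 - 208) = -18607 + 1/(-36382) = -18607 - 1/36382 = -676959875/36382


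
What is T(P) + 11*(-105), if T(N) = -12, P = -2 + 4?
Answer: -1167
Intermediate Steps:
P = 2
T(P) + 11*(-105) = -12 + 11*(-105) = -12 - 1155 = -1167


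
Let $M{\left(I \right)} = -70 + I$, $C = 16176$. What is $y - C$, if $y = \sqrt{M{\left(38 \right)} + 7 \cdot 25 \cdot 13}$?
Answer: $-16176 + \sqrt{2243} \approx -16129.0$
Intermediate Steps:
$y = \sqrt{2243}$ ($y = \sqrt{\left(-70 + 38\right) + 7 \cdot 25 \cdot 13} = \sqrt{-32 + 175 \cdot 13} = \sqrt{-32 + 2275} = \sqrt{2243} \approx 47.36$)
$y - C = \sqrt{2243} - 16176 = -16176 + \sqrt{2243}$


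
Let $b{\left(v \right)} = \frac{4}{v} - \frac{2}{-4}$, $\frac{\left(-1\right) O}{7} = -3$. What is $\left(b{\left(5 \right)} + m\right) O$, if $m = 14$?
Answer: $\frac{3213}{10} \approx 321.3$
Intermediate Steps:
$O = 21$ ($O = \left(-7\right) \left(-3\right) = 21$)
$b{\left(v \right)} = \frac{1}{2} + \frac{4}{v}$ ($b{\left(v \right)} = \frac{4}{v} - - \frac{1}{2} = \frac{4}{v} + \frac{1}{2} = \frac{1}{2} + \frac{4}{v}$)
$\left(b{\left(5 \right)} + m\right) O = \left(\frac{8 + 5}{2 \cdot 5} + 14\right) 21 = \left(\frac{1}{2} \cdot \frac{1}{5} \cdot 13 + 14\right) 21 = \left(\frac{13}{10} + 14\right) 21 = \frac{153}{10} \cdot 21 = \frac{3213}{10}$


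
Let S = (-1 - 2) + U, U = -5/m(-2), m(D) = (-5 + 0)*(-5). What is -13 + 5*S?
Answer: -29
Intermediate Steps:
m(D) = 25 (m(D) = -5*(-5) = 25)
U = -⅕ (U = -5/25 = -5*1/25 = -⅕ ≈ -0.20000)
S = -16/5 (S = (-1 - 2) - ⅕ = -3 - ⅕ = -16/5 ≈ -3.2000)
-13 + 5*S = -13 + 5*(-16/5) = -13 - 16 = -29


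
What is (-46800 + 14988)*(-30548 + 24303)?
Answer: 198665940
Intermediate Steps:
(-46800 + 14988)*(-30548 + 24303) = -31812*(-6245) = 198665940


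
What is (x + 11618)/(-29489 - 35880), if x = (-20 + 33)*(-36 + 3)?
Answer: -11189/65369 ≈ -0.17117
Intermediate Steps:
x = -429 (x = 13*(-33) = -429)
(x + 11618)/(-29489 - 35880) = (-429 + 11618)/(-29489 - 35880) = 11189/(-65369) = 11189*(-1/65369) = -11189/65369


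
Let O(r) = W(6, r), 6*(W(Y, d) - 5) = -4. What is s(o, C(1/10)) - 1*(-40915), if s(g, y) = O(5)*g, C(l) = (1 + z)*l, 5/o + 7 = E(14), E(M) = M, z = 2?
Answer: 859280/21 ≈ 40918.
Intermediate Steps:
W(Y, d) = 13/3 (W(Y, d) = 5 + (⅙)*(-4) = 5 - ⅔ = 13/3)
o = 5/7 (o = 5/(-7 + 14) = 5/7 ≈ 0.71429)
O(r) = 13/3
C(l) = 3*l (C(l) = (1 + 2)*l = 3*l)
s(g, y) = 13*g/3
s(o, C(1/10)) - 1*(-40915) = (13/3)*(5/7) - 1*(-40915) = 65/21 + 40915 = 859280/21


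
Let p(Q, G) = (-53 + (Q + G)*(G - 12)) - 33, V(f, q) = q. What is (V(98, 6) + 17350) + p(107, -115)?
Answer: 18286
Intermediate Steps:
p(Q, G) = -86 + (-12 + G)*(G + Q) (p(Q, G) = (-53 + (G + Q)*(-12 + G)) - 33 = (-53 + (-12 + G)*(G + Q)) - 33 = -86 + (-12 + G)*(G + Q))
(V(98, 6) + 17350) + p(107, -115) = (6 + 17350) + (-86 + (-115)² - 12*(-115) - 12*107 - 115*107) = 17356 + (-86 + 13225 + 1380 - 1284 - 12305) = 17356 + 930 = 18286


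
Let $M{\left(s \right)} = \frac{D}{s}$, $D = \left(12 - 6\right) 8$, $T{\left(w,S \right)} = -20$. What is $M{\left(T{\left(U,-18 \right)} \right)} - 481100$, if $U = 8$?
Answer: $- \frac{2405512}{5} \approx -4.811 \cdot 10^{5}$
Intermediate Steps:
$D = 48$ ($D = 6 \cdot 8 = 48$)
$M{\left(s \right)} = \frac{48}{s}$
$M{\left(T{\left(U,-18 \right)} \right)} - 481100 = \frac{48}{-20} - 481100 = 48 \left(- \frac{1}{20}\right) - 481100 = - \frac{12}{5} - 481100 = - \frac{2405512}{5}$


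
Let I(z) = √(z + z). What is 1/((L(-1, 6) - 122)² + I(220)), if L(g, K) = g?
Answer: 15129/228886201 - 2*√110/228886201 ≈ 6.6007e-5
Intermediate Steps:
I(z) = √2*√z (I(z) = √(2*z) = √2*√z)
1/((L(-1, 6) - 122)² + I(220)) = 1/((-1 - 122)² + √2*√220) = 1/((-123)² + √2*(2*√55)) = 1/(15129 + 2*√110)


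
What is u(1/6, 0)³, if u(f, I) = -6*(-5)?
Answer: 27000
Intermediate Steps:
u(f, I) = 30
u(1/6, 0)³ = 30³ = 27000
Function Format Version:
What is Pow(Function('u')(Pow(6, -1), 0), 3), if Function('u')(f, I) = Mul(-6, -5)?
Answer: 27000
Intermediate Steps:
Function('u')(f, I) = 30
Pow(Function('u')(Pow(6, -1), 0), 3) = Pow(30, 3) = 27000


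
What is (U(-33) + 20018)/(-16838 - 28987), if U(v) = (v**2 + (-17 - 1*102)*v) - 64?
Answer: -4994/9165 ≈ -0.54490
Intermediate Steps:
U(v) = -64 + v**2 - 119*v (U(v) = (v**2 + (-17 - 102)*v) - 64 = (v**2 - 119*v) - 64 = -64 + v**2 - 119*v)
(U(-33) + 20018)/(-16838 - 28987) = ((-64 + (-33)**2 - 119*(-33)) + 20018)/(-16838 - 28987) = ((-64 + 1089 + 3927) + 20018)/(-45825) = (4952 + 20018)*(-1/45825) = 24970*(-1/45825) = -4994/9165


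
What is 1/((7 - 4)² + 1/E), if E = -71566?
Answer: 71566/644093 ≈ 0.11111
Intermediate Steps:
1/((7 - 4)² + 1/E) = 1/((7 - 4)² + 1/(-71566)) = 1/(3² - 1/71566) = 1/(9 - 1/71566) = 1/(644093/71566) = 71566/644093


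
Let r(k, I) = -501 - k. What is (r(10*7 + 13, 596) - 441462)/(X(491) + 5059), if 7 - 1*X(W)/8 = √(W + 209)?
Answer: -452213058/5223685 - 7072736*√7/5223685 ≈ -90.152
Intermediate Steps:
X(W) = 56 - 8*√(209 + W) (X(W) = 56 - 8*√(W + 209) = 56 - 8*√(209 + W))
(r(10*7 + 13, 596) - 441462)/(X(491) + 5059) = ((-501 - (10*7 + 13)) - 441462)/((56 - 8*√(209 + 491)) + 5059) = ((-501 - (70 + 13)) - 441462)/((56 - 80*√7) + 5059) = ((-501 - 1*83) - 441462)/((56 - 80*√7) + 5059) = ((-501 - 83) - 441462)/((56 - 80*√7) + 5059) = (-584 - 441462)/(5115 - 80*√7) = -442046/(5115 - 80*√7)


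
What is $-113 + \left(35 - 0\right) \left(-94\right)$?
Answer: $-3403$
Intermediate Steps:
$-113 + \left(35 - 0\right) \left(-94\right) = -113 + \left(35 + 0\right) \left(-94\right) = -113 + 35 \left(-94\right) = -113 - 3290 = -3403$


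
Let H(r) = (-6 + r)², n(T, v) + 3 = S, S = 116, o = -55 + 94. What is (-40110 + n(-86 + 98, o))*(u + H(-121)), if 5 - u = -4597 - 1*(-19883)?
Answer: -33917456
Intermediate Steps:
o = 39
n(T, v) = 113 (n(T, v) = -3 + 116 = 113)
u = -15281 (u = 5 - (-4597 - 1*(-19883)) = 5 - (-4597 + 19883) = 5 - 1*15286 = 5 - 15286 = -15281)
(-40110 + n(-86 + 98, o))*(u + H(-121)) = (-40110 + 113)*(-15281 + (-6 - 121)²) = -39997*(-15281 + (-127)²) = -39997*(-15281 + 16129) = -39997*848 = -33917456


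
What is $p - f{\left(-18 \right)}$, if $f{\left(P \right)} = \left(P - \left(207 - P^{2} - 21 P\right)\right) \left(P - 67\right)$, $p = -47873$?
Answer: $-71588$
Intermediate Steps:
$f{\left(P \right)} = \left(-67 + P\right) \left(-207 + P^{2} + 22 P\right)$ ($f{\left(P \right)} = \left(P + \left(-207 + P^{2} + 21 P\right)\right) \left(-67 + P\right) = \left(-207 + P^{2} + 22 P\right) \left(-67 + P\right) = \left(-67 + P\right) \left(-207 + P^{2} + 22 P\right)$)
$p - f{\left(-18 \right)} = -47873 - \left(13869 + \left(-18\right)^{3} - -30258 - 45 \left(-18\right)^{2}\right) = -47873 - \left(13869 - 5832 + 30258 - 14580\right) = -47873 - 23715 = -71588$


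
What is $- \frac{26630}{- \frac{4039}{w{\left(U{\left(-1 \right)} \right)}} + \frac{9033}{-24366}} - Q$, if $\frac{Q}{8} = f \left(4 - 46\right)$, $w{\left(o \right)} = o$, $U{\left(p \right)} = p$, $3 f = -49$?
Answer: $- \frac{180232276396}{32801747} \approx -5494.6$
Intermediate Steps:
$f = - \frac{49}{3}$ ($f = \frac{1}{3} \left(-49\right) = - \frac{49}{3} \approx -16.333$)
$Q = 5488$ ($Q = 8 \left(- \frac{49 \left(4 - 46\right)}{3}\right) = 8 \left(\left(- \frac{49}{3}\right) \left(-42\right)\right) = 8 \cdot 686 = 5488$)
$- \frac{26630}{- \frac{4039}{w{\left(U{\left(-1 \right)} \right)}} + \frac{9033}{-24366}} - Q = - \frac{26630}{- \frac{4039}{-1} + \frac{9033}{-24366}} - 5488 = - \frac{26630}{\left(-4039\right) \left(-1\right) + 9033 \left(- \frac{1}{24366}\right)} - 5488 = - \frac{26630}{4039 - \frac{3011}{8122}} - 5488 = - \frac{26630}{\frac{32801747}{8122}} - 5488 = \left(-26630\right) \frac{8122}{32801747} - 5488 = - \frac{216288860}{32801747} - 5488 = - \frac{180232276396}{32801747}$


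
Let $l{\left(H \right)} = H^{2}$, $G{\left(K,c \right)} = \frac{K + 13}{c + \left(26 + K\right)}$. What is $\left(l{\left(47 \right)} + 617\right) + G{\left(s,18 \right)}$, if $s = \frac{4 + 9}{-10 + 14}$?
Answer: $\frac{534179}{189} \approx 2826.3$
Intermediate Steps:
$s = \frac{13}{4} \approx 3.25$
$G{\left(K,c \right)} = \frac{13 + K}{26 + K + c}$
$\left(l{\left(47 \right)} + 617\right) + G{\left(s,18 \right)} = \left(47^{2} + 617\right) + \frac{13 + \frac{13}{4}}{26 + \frac{13}{4} + 18} = \left(2209 + 617\right) + \frac{1}{\frac{189}{4}} \cdot \frac{65}{4} = 2826 + \frac{4}{189} \cdot \frac{65}{4} = 2826 + \frac{65}{189} = \frac{534179}{189}$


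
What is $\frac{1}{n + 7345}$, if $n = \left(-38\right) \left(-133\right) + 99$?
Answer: $\frac{1}{12498} \approx 8.0013 \cdot 10^{-5}$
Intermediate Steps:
$n = 5153$ ($n = 5054 + 99 = 5153$)
$\frac{1}{n + 7345} = \frac{1}{5153 + 7345} = \frac{1}{12498}$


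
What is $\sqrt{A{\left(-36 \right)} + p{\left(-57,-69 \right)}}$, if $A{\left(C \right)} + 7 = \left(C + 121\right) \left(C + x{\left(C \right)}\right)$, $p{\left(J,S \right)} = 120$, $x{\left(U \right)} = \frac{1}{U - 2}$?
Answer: $\frac{i \sqrt{4258698}}{38} \approx 54.307 i$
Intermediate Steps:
$x{\left(U \right)} = \frac{1}{-2 + U}$
$A{\left(C \right)} = -7 + \left(121 + C\right) \left(C + \frac{1}{-2 + C}\right)$ ($A{\left(C \right)} = -7 + \left(C + 121\right) \left(C + \frac{1}{-2 + C}\right) = -7 + \left(121 + C\right) \left(C + \frac{1}{-2 + C}\right)$)
$\sqrt{A{\left(-36 \right)} + p{\left(-57,-69 \right)}} = \sqrt{\frac{135 + \left(-36\right)^{3} - -8928 + 119 \left(-36\right)^{2}}{-2 - 36} + 120} = \sqrt{\frac{135 - 46656 + 8928 + 119 \cdot 1296}{-38} + 120} = \sqrt{- \frac{135 - 46656 + 8928 + 154224}{38} + 120} = \sqrt{\left(- \frac{1}{38}\right) 116631 + 120} = \sqrt{- \frac{116631}{38} + 120} = \sqrt{- \frac{112071}{38}} = \frac{i \sqrt{4258698}}{38}$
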